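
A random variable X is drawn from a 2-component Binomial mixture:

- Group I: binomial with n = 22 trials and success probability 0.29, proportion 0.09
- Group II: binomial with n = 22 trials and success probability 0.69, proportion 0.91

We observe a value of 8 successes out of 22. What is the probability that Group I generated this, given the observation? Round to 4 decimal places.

Apply Bayes' rule: the posterior for each component is proportional to its prior times its likelihood at x.
Evaluate each component's likelihood at the observed value:
  p_I = 0.132324
  p_II = 0.00124364
Weight by the priors:
  w_I·p_I = 0.09 × 0.132324 = 0.0119092
  w_II·p_II = 0.91 × 0.00124364 = 0.00113171
Sum: 0.0119092 + 0.00113171 = 0.0130409
P(Group I | 8 successes out of 22) = 0.0119092 / 0.0130409 ≈ 0.9132

0.9132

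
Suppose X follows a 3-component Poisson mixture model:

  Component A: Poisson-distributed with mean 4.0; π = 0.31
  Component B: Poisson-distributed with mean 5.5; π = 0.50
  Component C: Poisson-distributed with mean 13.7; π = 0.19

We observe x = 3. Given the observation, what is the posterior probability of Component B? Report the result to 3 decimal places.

0.483

The responsibility of component k is w_k f_k(x) divided by Σ_j w_j f_j(x).
Evaluate each component's likelihood at the observed value:
  f_A = e^(−4.0)·4.0^3/3! = 0.195367
  f_B = e^(−5.5)·5.5^3/3! = 0.113323
  f_C = e^(−13.7)·13.7^3/3! = 0.000481034
Unnormalised posteriors:
  w_A·f_A = 0.31 × 0.195367 = 0.0605637
  w_B·f_B = 0.50 × 0.113323 = 0.0566614
  w_C·f_C = 0.19 × 0.000481034 = 9.13965e-05
Denominator: 0.0605637 + 0.0566614 + 9.13965e-05 = 0.117316
Responsibility of Component B: 0.0566614 / 0.117316 ≈ 0.483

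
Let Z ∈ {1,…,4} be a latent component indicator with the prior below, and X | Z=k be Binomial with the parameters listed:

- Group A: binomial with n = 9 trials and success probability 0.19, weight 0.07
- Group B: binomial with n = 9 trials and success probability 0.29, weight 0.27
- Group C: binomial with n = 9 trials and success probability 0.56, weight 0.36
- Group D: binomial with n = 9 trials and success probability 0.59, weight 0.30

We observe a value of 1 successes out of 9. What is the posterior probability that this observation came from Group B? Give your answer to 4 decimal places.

0.6364

P(component k | x) = π_k·f_k(x) / marginal(x), where marginal(x) = Σ_j π_j·f_j(x).
Binomial probabilities:
  p_A = C(9,1)·0.19^1·0.81^8 = 9·0.19·0.185302 = 0.316866
  p_B = C(9,1)·0.29^1·0.71^8 = 9·0.29·0.0645754 = 0.168542
  p_C = C(9,1)·0.56^1·0.44^8 = 9·0.56·0.00140482 = 0.0070803
  p_D = C(9,1)·0.59^1·0.41^8 = 9·0.59·0.000798493 = 0.00424
Multiply by the mixture weights:
  π_A·p_A = 0.07 × 0.316866 = 0.0221807
  π_B·p_B = 0.27 × 0.168542 = 0.0455063
  π_C·p_C = 0.36 × 0.0070803 = 0.00254891
  π_D·p_D = 0.30 × 0.00424 = 0.001272
Marginal: 0.0221807 + 0.0455063 + 0.00254891 + 0.001272 = 0.0715078
P(Group B | 1 successes out of 9) = 0.0455063 / 0.0715078 ≈ 0.6364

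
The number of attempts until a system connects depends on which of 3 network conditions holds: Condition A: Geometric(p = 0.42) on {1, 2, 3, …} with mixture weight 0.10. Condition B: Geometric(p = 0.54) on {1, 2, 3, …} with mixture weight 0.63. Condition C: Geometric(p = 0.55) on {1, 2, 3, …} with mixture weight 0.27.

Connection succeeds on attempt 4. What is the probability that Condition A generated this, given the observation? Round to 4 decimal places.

By Bayes' theorem, P(k | x) = π_k f_k(x) / Σ_j π_j f_j(x).
Component likelihoods at x = 4:
  f_A = 0.081947
  f_B = 0.0525614
  f_C = 0.0501187
Weight by the priors:
  π_A·f_A = 0.10 × 0.081947 = 0.0081947
  π_B·f_B = 0.63 × 0.0525614 = 0.0331137
  π_C·f_C = 0.27 × 0.0501187 = 0.0135321
Sum: 0.0081947 + 0.0331137 + 0.0135321 = 0.0548405
So the posterior for Condition A is 0.0081947 / 0.0548405 ≈ 0.1494.

0.1494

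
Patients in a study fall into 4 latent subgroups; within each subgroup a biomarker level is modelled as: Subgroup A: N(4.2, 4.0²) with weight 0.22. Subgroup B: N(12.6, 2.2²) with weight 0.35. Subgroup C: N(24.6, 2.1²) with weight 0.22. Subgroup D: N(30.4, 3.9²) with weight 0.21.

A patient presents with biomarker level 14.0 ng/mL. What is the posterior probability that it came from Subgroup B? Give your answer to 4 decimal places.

Apply Bayes' rule: the posterior for each component is proportional to its prior times its likelihood at x.
Component likelihoods at x = 14.0 ng/mL:
  p_A = 0.00495934
  p_B = 0.148099
  p_C = 5.57332e-07
  p_D = 1.47914e-05
Unnormalised posteriors:
  w_A·p_A = 0.22 × 0.00495934 = 0.00109105
  w_B·p_B = 0.35 × 0.148099 = 0.0518346
  w_C·p_C = 0.22 × 5.57332e-07 = 1.22613e-07
  w_D·p_D = 0.21 × 1.47914e-05 = 3.10619e-06
Normaliser: 0.00109105 + 0.0518346 + 1.22613e-07 + 3.10619e-06 = 0.0529289
So the posterior for Subgroup B is 0.0518346 / 0.0529289 ≈ 0.9793.

0.9793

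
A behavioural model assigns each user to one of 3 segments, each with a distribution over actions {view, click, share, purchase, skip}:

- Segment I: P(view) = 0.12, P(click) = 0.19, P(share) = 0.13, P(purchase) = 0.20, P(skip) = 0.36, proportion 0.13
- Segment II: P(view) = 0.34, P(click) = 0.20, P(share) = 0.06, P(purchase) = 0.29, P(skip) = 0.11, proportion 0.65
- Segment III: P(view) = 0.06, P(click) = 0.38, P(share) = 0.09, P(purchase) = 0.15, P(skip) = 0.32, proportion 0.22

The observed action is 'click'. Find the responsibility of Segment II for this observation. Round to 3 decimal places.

Posterior ∝ prior × likelihood, so P(k | x) ∝ π_k f_k(x); normalise over all components.
Component likelihoods at x = 'click':
  L_I = P(click | comp) = 0.19
  L_II = P(click | comp) = 0.20
  L_III = P(click | comp) = 0.38
Weight by the priors:
  π_I·L_I = 0.13 × 0.19 = 0.0247
  π_II·L_II = 0.65 × 0.2 = 0.13
  π_III·L_III = 0.22 × 0.38 = 0.0836
Marginal: 0.0247 + 0.13 + 0.0836 = 0.2383
P(Segment II | the observation) ≈ 0.546

0.546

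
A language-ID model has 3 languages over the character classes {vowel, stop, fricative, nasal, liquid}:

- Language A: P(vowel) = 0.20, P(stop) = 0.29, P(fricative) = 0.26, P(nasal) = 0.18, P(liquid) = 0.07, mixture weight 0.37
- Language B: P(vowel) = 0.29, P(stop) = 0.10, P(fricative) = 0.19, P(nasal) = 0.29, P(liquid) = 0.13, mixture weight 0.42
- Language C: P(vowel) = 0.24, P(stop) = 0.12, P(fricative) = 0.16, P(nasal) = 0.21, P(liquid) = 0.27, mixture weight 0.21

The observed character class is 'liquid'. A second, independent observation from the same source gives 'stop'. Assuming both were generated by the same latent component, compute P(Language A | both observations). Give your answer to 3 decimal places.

Apply Bayes' rule: the posterior for each component is proportional to its prior times its likelihood at x.
Since both observations come from the same component, the likelihood for component k is f_k(x₁)·f_k(x₂).
  f_A = [P(liquid | comp) = 0.07] × [0.29] = 0.0203
  f_B = [P(liquid | comp) = 0.13] × [0.1] = 0.013
  f_C = [P(liquid | comp) = 0.27] × [0.12] = 0.0324
Unnormalised posteriors:
  w_A·f_A = 0.37 × 0.0203 = 0.007511
  w_B·f_B = 0.42 × 0.013 = 0.00546
  w_C·f_C = 0.21 × 0.0324 = 0.006804
Evidence: 0.007511 + 0.00546 + 0.006804 = 0.019775
P(Language A | x) = 0.007511 / 0.019775 ≈ 0.380

0.380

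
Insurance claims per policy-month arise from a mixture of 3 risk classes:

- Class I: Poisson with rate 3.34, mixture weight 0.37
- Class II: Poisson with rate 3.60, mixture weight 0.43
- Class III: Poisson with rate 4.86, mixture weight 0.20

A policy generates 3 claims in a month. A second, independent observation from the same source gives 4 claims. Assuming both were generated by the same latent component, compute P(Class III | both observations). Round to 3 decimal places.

0.141

Posterior ∝ prior × likelihood, so P(k | x) ∝ π_k f_k(x); normalise over all components.
Since both observations come from the same component, the likelihood for component k is f_k(x₁)·f_k(x₂).
  L_I = [e^(−3.34)·3.34^3/3! = 0.220062] × [0.183752] = 0.0404367
  L_II = [e^(−3.60)·3.60^3/3! = 0.212469] × [0.191222] = 0.0406289
  L_III = [e^(−4.86)·4.86^3/3! = 0.148281] × [0.180162] = 0.0267146
Weight by the priors:
  π_I·L_I = 0.37 × 0.0404367 = 0.0149616
  π_II·L_II = 0.43 × 0.0406289 = 0.0174704
  π_III·L_III = 0.20 × 0.0267146 = 0.00534292
Normaliser: 0.0149616 + 0.0174704 + 0.00534292 = 0.0377749
Responsibility of Class III: 0.00534292 / 0.0377749 ≈ 0.141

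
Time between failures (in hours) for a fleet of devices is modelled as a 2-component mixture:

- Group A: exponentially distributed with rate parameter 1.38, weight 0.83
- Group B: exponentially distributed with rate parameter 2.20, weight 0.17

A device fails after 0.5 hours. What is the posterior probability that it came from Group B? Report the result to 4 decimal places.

0.1781

The responsibility of component k is w_k f_k(x) divided by Σ_j w_j f_j(x).
Evaluate each component's likelihood at the observed value:
  f_A = 0.692175
  f_B = 0.732316
Multiply by the mixture weights:
  w_A·f_A = 0.83 × 0.692175 = 0.574505
  w_B·f_B = 0.17 × 0.732316 = 0.124494
Normaliser: 0.574505 + 0.124494 = 0.698999
Responsibility of Group B: 0.124494 / 0.698999 ≈ 0.1781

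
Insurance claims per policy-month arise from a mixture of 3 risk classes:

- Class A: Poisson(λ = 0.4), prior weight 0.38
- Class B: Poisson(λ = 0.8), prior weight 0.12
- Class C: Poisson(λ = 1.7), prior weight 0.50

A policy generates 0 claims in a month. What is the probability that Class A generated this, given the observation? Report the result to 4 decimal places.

0.6368

P(component k | x) = P(Z=k)·f_k(x) / marginal(x), where marginal(x) = Σ_j P(Z=j)·f_j(x).
Poisson probabilities:
  L_A = e^(−0.4)·0.4^0/0! = 0.67032
  L_B = e^(−0.8)·0.8^0/0! = 0.449329
  L_C = e^(−1.7)·1.7^0/0! = 0.182684
Weight by the priors:
  P(Z=A)·L_A = 0.38 × 0.67032 = 0.254722
  P(Z=B)·L_B = 0.12 × 0.449329 = 0.0539195
  P(Z=C)·L_C = 0.50 × 0.182684 = 0.0913418
Denominator: 0.254722 + 0.0539195 + 0.0913418 = 0.399983
So the posterior for Class A is 0.254722 / 0.399983 ≈ 0.6368.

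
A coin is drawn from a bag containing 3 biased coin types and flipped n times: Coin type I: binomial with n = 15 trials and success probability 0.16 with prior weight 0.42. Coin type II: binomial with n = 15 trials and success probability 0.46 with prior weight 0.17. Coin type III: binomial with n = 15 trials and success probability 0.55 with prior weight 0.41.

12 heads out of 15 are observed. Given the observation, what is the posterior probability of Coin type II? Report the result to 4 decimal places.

0.0774

Apply Bayes' rule: the posterior for each component is proportional to its prior times its likelihood at x.
Component likelihoods at x = 12 heads out of 15:
  L_I = C(15,12)·0.16^12·0.84^3 = 455·2.81475e-10·0.592704 = 7.59083e-08
  L_II = C(15,12)·0.46^12·0.54^3 = 455·8.97623e-05·0.157464 = 0.00643112
  L_III = C(15,12)·0.55^12·0.45^3 = 455·0.000766218·0.091125 = 0.0317688
Multiply by the mixture weights:
  w_I·L_I = 0.42 × 7.59083e-08 = 3.18815e-08
  w_II·L_II = 0.17 × 0.00643112 = 0.00109329
  w_III·L_III = 0.41 × 0.0317688 = 0.0130252
Denominator: 3.18815e-08 + 0.00109329 + 0.0130252 = 0.0141185
So the posterior for Coin type II is 0.00109329 / 0.0141185 ≈ 0.0774.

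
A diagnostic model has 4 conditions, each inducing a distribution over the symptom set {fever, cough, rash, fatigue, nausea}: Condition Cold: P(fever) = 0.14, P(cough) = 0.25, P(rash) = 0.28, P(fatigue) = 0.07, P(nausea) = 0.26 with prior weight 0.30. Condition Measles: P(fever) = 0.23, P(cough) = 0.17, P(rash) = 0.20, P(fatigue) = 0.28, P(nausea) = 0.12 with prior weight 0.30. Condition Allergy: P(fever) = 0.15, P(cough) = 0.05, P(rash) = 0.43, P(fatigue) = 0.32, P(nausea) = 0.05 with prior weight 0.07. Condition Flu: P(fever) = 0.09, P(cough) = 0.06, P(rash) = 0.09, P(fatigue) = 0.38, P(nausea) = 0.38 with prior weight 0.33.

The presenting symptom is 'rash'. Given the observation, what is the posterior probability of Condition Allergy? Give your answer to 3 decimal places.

0.148

The responsibility of component k is w_k f_k(x) divided by Σ_j w_j f_j(x).
Categorical probabilities:
  p_Cold = 0.28
  p_Measles = 0.2
  p_Allergy = 0.43
  p_Flu = 0.09
Prior × likelihood for each component:
  w_Cold·p_Cold = 0.30 × 0.28 = 0.084
  w_Measles·p_Measles = 0.30 × 0.2 = 0.06
  w_Allergy·p_Allergy = 0.07 × 0.43 = 0.0301
  w_Flu·p_Flu = 0.33 × 0.09 = 0.0297
Normaliser: 0.084 + 0.06 + 0.0301 + 0.0297 = 0.2038
P(Condition Allergy | x) ≈ 0.148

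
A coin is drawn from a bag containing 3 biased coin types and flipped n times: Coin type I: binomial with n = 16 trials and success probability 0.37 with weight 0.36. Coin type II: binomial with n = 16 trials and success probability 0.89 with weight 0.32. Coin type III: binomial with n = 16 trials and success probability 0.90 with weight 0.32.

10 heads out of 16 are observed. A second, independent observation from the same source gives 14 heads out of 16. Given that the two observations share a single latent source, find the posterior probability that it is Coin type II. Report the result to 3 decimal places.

The responsibility of component k is P(Z=k) f_k(x) divided by Σ_j P(Z=j) f_j(x).
Since both observations come from the same component, the likelihood for component k is f_k(x₁)·f_k(x₂).
  p_I = [0.024076] × [4.29226e-05] = 1.03341e-06
  p_II = [0.00442364] × [0.284071] = 0.00125663
  p_III = [0.00279222] × [0.274522] = 0.000766524
Multiply by the mixture weights:
  P(Z=I)·p_I = 0.36 × 1.03341e-06 = 3.72026e-07
  P(Z=II)·p_II = 0.32 × 0.00125663 = 0.000402121
  P(Z=III)·p_III = 0.32 × 0.000766524 = 0.000245288
Marginal: 3.72026e-07 + 0.000402121 + 0.000245288 = 0.000647781
So the posterior for Coin type II is 0.000402121 / 0.000647781 ≈ 0.621.

0.621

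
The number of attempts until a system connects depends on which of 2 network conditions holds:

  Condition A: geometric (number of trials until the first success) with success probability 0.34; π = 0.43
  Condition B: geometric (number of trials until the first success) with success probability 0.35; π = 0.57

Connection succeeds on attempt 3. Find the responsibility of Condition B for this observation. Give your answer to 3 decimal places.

The responsibility of component k is π_k f_k(x) divided by Σ_j π_j f_j(x).
Evaluate each component's likelihood at the observed value:
  L_A = 0.148104
  L_B = 0.147875
Prior × likelihood for each component:
  π_A·L_A = 0.43 × 0.148104 = 0.0636847
  π_B·L_B = 0.57 × 0.147875 = 0.0842887
Normaliser: 0.0636847 + 0.0842887 = 0.147973
So the posterior for Condition B is 0.0842887 / 0.147973 ≈ 0.570.

0.570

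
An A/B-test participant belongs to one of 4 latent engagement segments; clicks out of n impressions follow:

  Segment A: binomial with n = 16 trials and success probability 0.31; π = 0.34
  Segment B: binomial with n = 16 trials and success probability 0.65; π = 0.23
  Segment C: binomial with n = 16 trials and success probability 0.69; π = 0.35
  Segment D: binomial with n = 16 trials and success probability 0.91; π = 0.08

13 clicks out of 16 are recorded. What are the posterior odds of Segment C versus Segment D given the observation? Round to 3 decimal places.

Only the two components matter; the odds are (w_i f_i(x)) / (w_j f_j(x)).
Evaluate each component's likelihood at the observed value:
  f_A = C(16,13)·0.31^13·0.69^3 = 560·2.44175e-07·0.328509 = 4.49197e-05
  f_B = C(16,13)·0.65^13·0.35^3 = 560·0.00369721·0.042875 = 0.0887699
  f_C = C(16,13)·0.69^13·0.31^3 = 560·0.00803597·0.029791 = 0.134064
  f_D = C(16,13)·0.91^13·0.09^3 = 560·0.293453·0.000729 = 0.119799
0.0469223 / 0.00958393 ≈ 4.896

4.896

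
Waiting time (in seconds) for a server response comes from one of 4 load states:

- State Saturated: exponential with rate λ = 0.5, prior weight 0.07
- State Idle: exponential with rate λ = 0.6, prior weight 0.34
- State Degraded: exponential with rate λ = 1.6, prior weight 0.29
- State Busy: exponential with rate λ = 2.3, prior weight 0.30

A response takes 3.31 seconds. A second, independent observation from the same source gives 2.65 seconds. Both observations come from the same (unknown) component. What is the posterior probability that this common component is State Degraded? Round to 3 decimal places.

0.012

The responsibility of component k is π_k f_k(x) divided by Σ_j π_j f_j(x).
Since both observations come from the same component, the likelihood for component k is f_k(x₁)·f_k(x₂).
  L_Saturated = [0.095546] × [0.132901] = 0.0126982
  L_Idle = [0.082346] × [0.122355] = 0.0100755
  L_Degraded = [0.00801856] × [0.0230521] = 0.000184845
  L_Busy = [0.00113617] × [0.00518445] = 5.89043e-06
Multiply by the mixture weights:
  π_Saturated·L_Saturated = 0.07 × 0.0126982 = 0.000888875
  π_Idle·L_Idle = 0.34 × 0.0100755 = 0.00342566
  π_Degraded·L_Degraded = 0.29 × 0.000184845 = 5.36051e-05
  π_Busy·L_Busy = 0.30 × 5.89043e-06 = 1.76713e-06
Denominator: 0.000888875 + 0.00342566 + 5.36051e-05 + 1.76713e-06 = 0.00436991
P(State Degraded | x) = 5.36051e-05 / 0.00436991 ≈ 0.012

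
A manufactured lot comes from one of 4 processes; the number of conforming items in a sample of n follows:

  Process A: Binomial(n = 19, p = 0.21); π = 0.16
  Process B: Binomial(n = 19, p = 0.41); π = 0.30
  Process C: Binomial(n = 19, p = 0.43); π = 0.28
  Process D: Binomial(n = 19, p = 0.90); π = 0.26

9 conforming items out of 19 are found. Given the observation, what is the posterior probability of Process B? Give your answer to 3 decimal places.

Posterior ∝ prior × likelihood, so P(k | x) ∝ π_k f_k(x); normalise over all components.
Component likelihoods at x = 9 conforming items out of 19:
  p_A = 0.00694725
  p_B = 0.154576
  p_C = 0.168087
  p_D = 3.57891e-06
Multiply by the mixture weights:
  π_A·p_A = 0.16 × 0.00694725 = 0.00111156
  π_B·p_B = 0.30 × 0.154576 = 0.0463729
  π_C·p_C = 0.28 × 0.168087 = 0.0470643
  π_D·p_D = 0.26 × 3.57891e-06 = 9.30517e-07
Evidence: 0.00111156 + 0.0463729 + 0.0470643 + 9.30517e-07 = 0.0945497
So the posterior for Process B is 0.0463729 / 0.0945497 ≈ 0.490.

0.490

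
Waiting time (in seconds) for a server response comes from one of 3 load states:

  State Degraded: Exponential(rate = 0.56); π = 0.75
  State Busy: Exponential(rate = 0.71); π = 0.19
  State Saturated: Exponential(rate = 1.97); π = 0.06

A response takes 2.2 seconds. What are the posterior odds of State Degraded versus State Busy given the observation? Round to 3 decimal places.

4.331

Since P(k|x) ∝ w_k f_k(x), the posterior odds are w_i f_i(x) / (w_j f_j(x)).
Exponential densities:
  p_Degraded = 0.56·e^(−0.56·2.2) = 0.56·e^(−1.2320) = 0.163357
  p_Busy = 0.71·e^(−0.71·2.2) = 0.71·e^(−1.5620) = 0.148899
  p_Saturated = 1.97·e^(−1.97·2.2) = 1.97·e^(−4.3340) = 0.0258365
Posterior odds = (w_Degraded·p_Degraded) / (w_Busy·p_Busy) = (0.75·0.163357) / (0.19·0.148899) = 0.122518 / 0.0282907 ≈ 4.331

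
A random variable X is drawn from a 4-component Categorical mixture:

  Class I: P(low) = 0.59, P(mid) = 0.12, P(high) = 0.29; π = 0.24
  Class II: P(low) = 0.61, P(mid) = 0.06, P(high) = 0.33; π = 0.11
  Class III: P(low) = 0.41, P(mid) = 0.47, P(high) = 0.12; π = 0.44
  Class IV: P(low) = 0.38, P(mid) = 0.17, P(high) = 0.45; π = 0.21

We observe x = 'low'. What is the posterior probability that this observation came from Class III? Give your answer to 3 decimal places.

The responsibility of component k is w_k f_k(x) divided by Σ_j w_j f_j(x).
Component likelihoods at x = 'low':
  p_I = P(low | comp) = 0.59
  p_II = P(low | comp) = 0.61
  p_III = P(low | comp) = 0.41
  p_IV = P(low | comp) = 0.38
Multiply by the mixture weights:
  w_I·p_I = 0.24 × 0.59 = 0.1416
  w_II·p_II = 0.11 × 0.61 = 0.0671
  w_III·p_III = 0.44 × 0.41 = 0.1804
  w_IV·p_IV = 0.21 × 0.38 = 0.0798
Denominator: 0.1416 + 0.0671 + 0.1804 + 0.0798 = 0.4689
So the posterior for Class III is 0.1804 / 0.4689 ≈ 0.385.

0.385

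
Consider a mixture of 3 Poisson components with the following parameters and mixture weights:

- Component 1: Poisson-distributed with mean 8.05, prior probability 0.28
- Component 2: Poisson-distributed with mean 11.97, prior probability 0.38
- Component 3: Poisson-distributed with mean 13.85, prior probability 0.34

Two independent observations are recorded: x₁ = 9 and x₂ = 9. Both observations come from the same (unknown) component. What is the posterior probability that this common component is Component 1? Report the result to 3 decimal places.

P(component k | x) = π_k·f_k(x) / marginal(x), where marginal(x) = Σ_j π_j·f_j(x).
Since both observations come from the same component, the likelihood for component k is f_k(x₁)·f_k(x₂).
  f_1 = [0.124833] × [0.124833] = 0.0155833
  f_2 = [0.0880196] × [0.0880196] = 0.00774745
  f_3 = [0.0499237] × [0.0499237] = 0.00249237
Prior × likelihood for each component:
  π_1·f_1 = 0.28 × 0.0155833 = 0.00436332
  π_2·f_2 = 0.38 × 0.00774745 = 0.00294403
  π_3·f_3 = 0.34 × 0.00249237 = 0.000847406
Normaliser: 0.00436332 + 0.00294403 + 0.000847406 = 0.00815475
P(Component 1 | x₁,x₂) ≈ 0.535

0.535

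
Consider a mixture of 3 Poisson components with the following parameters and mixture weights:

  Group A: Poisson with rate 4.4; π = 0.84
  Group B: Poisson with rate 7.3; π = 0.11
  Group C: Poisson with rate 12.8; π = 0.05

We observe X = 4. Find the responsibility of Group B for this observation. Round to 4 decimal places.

Posterior ∝ prior × likelihood, so P(k | x) ∝ w_k f_k(x); normalise over all components.
Component likelihoods at x = 4:
  p_A = 0.191736
  p_B = 0.0799338
  p_C = 0.00308787
Unnormalised posteriors:
  w_A·p_A = 0.84 × 0.191736 = 0.161058
  w_B·p_B = 0.11 × 0.0799338 = 0.00879272
  w_C·p_C = 0.05 × 0.00308787 = 0.000154394
Sum: 0.161058 + 0.00879272 + 0.000154394 = 0.170005
So the posterior for Group B is 0.00879272 / 0.170005 ≈ 0.0517.

0.0517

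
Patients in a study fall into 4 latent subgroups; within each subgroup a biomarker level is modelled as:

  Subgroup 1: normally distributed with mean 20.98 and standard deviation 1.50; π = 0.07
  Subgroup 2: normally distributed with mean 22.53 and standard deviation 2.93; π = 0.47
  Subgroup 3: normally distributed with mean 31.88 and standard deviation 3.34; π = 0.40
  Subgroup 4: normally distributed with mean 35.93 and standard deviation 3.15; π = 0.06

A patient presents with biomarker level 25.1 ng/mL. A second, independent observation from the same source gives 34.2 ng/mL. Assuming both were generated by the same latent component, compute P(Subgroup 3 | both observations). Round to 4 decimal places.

0.9924

Apply Bayes' rule: the posterior for each component is proportional to its prior times its likelihood at x.
Since both observations come from the same component, the likelihood for component k is f_k(x₁)·f_k(x₂).
  f_1 = [0.00611817] × [3.6136e-18] = 2.21086e-20
  f_2 = [0.0926782] × [4.88954e-05] = 4.53154e-06
  f_3 = [0.0152186] × [0.0938412] = 0.00142813
  f_4 = [0.000343408] × [0.108919] = 3.74035e-05
Unnormalised posteriors:
  π_1·f_1 = 0.07 × 2.21086e-20 = 1.5476e-21
  π_2·f_2 = 0.47 × 4.53154e-06 = 2.12982e-06
  π_3·f_3 = 0.40 × 0.00142813 = 0.000571252
  π_4·f_4 = 0.06 × 3.74035e-05 = 2.24421e-06
Denominator: 1.5476e-21 + 2.12982e-06 + 0.000571252 + 2.24421e-06 = 0.000575626
Responsibility of Subgroup 3: 0.000571252 / 0.000575626 ≈ 0.9924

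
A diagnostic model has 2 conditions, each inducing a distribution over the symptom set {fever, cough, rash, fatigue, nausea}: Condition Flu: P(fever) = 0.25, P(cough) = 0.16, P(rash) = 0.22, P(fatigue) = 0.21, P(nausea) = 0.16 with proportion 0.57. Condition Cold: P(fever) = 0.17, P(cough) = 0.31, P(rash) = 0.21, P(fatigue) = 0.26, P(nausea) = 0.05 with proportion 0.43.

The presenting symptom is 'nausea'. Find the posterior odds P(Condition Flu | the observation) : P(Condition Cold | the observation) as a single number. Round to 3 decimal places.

4.242

Posterior odds = (P(Z=i) f_i(x)) / (P(Z=j) f_j(x)); the normalising sum cancels.
Evaluate each component's likelihood at the observed value:
  p_Flu = 0.16
  p_Cold = 0.05
Posterior odds = (P(Z=Flu)·p_Flu) / (P(Z=Cold)·p_Cold) = (0.57·0.16) / (0.43·0.05) = 0.0912 / 0.0215 ≈ 4.242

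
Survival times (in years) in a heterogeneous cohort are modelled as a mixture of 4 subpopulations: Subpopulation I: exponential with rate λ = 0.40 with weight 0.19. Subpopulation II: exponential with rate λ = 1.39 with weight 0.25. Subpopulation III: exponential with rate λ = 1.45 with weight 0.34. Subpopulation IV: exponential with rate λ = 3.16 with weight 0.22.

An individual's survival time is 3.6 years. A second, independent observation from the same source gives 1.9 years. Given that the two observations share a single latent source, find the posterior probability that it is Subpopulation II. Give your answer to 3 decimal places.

0.060

Posterior ∝ prior × likelihood, so P(k | x) ∝ π_k f_k(x); normalise over all components.
Since both observations come from the same component, the likelihood for component k is f_k(x₁)·f_k(x₂).
  L_I = [0.0947711] × [0.187067] = 0.0177285
  L_II = [0.00932836] × [0.099093] = 0.000924375
  L_III = [0.00784063] × [0.0922331] = 0.000723165
  L_IV = [3.62371e-05] × [0.00780159] = 2.82707e-07
Unnormalised posteriors:
  π_I·L_I = 0.19 × 0.0177285 = 0.00336842
  π_II·L_II = 0.25 × 0.000924375 = 0.000231094
  π_III·L_III = 0.34 × 0.000723165 = 0.000245876
  π_IV·L_IV = 0.22 × 2.82707e-07 = 6.21955e-08
Evidence: 0.00336842 + 0.000231094 + 0.000245876 + 6.21955e-08 = 0.00384545
P(Subpopulation II | x₁, x₂) = 0.000231094 / 0.00384545 ≈ 0.060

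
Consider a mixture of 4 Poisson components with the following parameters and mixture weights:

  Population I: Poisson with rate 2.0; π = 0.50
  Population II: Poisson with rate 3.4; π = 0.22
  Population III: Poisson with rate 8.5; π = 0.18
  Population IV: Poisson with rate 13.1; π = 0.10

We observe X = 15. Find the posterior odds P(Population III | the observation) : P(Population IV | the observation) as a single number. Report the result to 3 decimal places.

0.272

Only the two components matter; the odds are (P(Z=i) f_i(x)) / (P(Z=j) f_j(x)).
Component likelihoods at x = 15:
  p_I = 3.39126e-09
  p_II = 2.39377e-06
  p_III = 0.0135919
  p_IV = 0.0898074
Odds = (0.18/0.10) × (0.0135919/0.0898074) = 1.8 × 0.151345 ≈ 0.272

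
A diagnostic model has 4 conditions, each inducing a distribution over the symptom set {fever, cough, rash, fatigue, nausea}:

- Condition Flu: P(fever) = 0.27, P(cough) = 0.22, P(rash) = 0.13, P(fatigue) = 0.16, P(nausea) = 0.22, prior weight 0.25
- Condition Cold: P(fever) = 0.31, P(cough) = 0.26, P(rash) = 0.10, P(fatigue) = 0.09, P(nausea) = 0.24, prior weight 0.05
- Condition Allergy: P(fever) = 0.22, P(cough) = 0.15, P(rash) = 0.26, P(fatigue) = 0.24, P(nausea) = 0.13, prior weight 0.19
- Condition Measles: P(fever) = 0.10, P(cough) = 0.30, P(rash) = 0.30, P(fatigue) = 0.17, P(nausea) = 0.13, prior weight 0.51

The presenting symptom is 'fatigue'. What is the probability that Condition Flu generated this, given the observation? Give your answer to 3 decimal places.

The responsibility of component k is w_k f_k(x) divided by Σ_j w_j f_j(x).
Evaluate each component's likelihood at the observed value:
  L_Flu = 0.16
  L_Cold = 0.09
  L_Allergy = 0.24
  L_Measles = 0.17
Weight by the priors:
  w_Flu·L_Flu = 0.25 × 0.16 = 0.04
  w_Cold·L_Cold = 0.05 × 0.09 = 0.0045
  w_Allergy·L_Allergy = 0.19 × 0.24 = 0.0456
  w_Measles·L_Measles = 0.51 × 0.17 = 0.0867
Sum: 0.04 + 0.0045 + 0.0456 + 0.0867 = 0.1768
P(Condition Flu | 'fatigue') ≈ 0.226

0.226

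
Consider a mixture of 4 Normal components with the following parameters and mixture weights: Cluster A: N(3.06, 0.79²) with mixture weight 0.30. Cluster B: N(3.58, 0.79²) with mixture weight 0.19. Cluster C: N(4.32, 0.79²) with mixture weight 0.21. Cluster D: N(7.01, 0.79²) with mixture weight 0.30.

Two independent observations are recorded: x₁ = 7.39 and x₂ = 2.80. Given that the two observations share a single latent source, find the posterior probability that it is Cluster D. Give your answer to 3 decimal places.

Posterior ∝ prior × likelihood, so P(k | x) ∝ π_k f_k(x); normalise over all components.
Since both observations come from the same component, the likelihood for component k is f_k(x₁)·f_k(x₂).
  f_A = [(1/(0.79·√(2π)))·exp(−(7.39−3.06)²/(2·0.79²)) = 0.504990·exp(-15.02075) = 1.51305e-07] × [0.478368] = 7.23797e-08
  f_B = [(1/(0.79·√(2π)))·exp(−(7.39−3.58)²/(2·0.79²)) = 0.504990·exp(-11.62963) = 4.49366e-06] × [0.310169] = 1.39379e-06
  f_C = [(1/(0.79·√(2π)))·exp(−(7.39−4.32)²/(2·0.79²)) = 0.504990·exp(-7.55079) = 0.00026547] × [0.079325] = 2.10584e-05
  f_D = [(1/(0.79·√(2π)))·exp(−(7.39−7.01)²/(2·0.79²)) = 0.504990·exp(-0.11569) = 0.449822] × [3.4389e-07] = 1.54689e-07
Weight by the priors:
  π_A·f_A = 0.30 × 7.23797e-08 = 2.17139e-08
  π_B·f_B = 0.19 × 1.39379e-06 = 2.64821e-07
  π_C·f_C = 0.21 × 2.10584e-05 = 4.42226e-06
  π_D·f_D = 0.30 × 1.54689e-07 = 4.64068e-08
Denominator: 2.17139e-08 + 2.64821e-07 + 4.42226e-06 + 4.64068e-08 = 4.75521e-06
P(Cluster D | x₁, x₂) = 4.64068e-08 / 4.75521e-06 ≈ 0.010

0.010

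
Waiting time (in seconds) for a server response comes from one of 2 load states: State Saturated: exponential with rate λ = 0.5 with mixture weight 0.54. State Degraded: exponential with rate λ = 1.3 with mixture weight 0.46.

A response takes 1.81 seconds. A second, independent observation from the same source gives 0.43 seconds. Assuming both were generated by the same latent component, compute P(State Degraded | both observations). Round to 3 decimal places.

The responsibility of component k is π_k f_k(x) divided by Σ_j π_j f_j(x).
Since both observations come from the same component, the likelihood for component k is f_k(x₁)·f_k(x₂).
  p_Saturated = [0.202271] × [0.403271] = 0.0815699
  p_Degraded = [0.123609] × [0.743315] = 0.09188
Multiply by the mixture weights:
  π_Saturated·p_Saturated = 0.54 × 0.0815699 = 0.0440478
  π_Degraded·p_Degraded = 0.46 × 0.09188 = 0.0422648
Sum: 0.0440478 + 0.0422648 = 0.0863126
So the posterior for State Degraded is 0.0422648 / 0.0863126 ≈ 0.490.

0.490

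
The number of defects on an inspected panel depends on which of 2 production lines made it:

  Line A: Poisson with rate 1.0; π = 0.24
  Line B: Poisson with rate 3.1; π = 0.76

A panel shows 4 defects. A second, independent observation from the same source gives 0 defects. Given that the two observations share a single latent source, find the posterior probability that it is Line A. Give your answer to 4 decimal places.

0.1857

By Bayes' theorem, P(k | x) = π_k f_k(x) / Σ_j π_j f_j(x).
Since both observations come from the same component, the likelihood for component k is f_k(x₁)·f_k(x₂).
  p_A = [0.0153283] × [0.367879] = 0.00563897
  p_B = [0.17335] × [0.0450492] = 0.00780926
Prior × likelihood for each component:
  π_A·p_A = 0.24 × 0.00563897 = 0.00135335
  π_B·p_B = 0.76 × 0.00780926 = 0.00593504
Marginal: 0.00135335 + 0.00593504 = 0.00728839
So the posterior for Line A is 0.00135335 / 0.00728839 ≈ 0.1857.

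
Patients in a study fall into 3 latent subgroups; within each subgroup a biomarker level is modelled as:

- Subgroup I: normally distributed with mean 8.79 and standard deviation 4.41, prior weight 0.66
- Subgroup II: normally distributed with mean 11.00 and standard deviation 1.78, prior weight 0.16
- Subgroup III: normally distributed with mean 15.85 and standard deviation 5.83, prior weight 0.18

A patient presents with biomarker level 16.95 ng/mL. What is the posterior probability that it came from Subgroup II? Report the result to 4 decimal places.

0.0058

By Bayes' theorem, P(k | x) = π_k f_k(x) / Σ_j π_j f_j(x).
Component likelihoods at x = 16.95 ng/mL:
  L_I = (1/(4.41·√(2π)))·exp(−(16.95−8.79)²/(2·4.41²)) = 0.090463·exp(-1.71188) = 0.016331
  L_II = (1/(1.78·√(2π)))·exp(−(16.95−11.00)²/(2·1.78²)) = 0.224125·exp(-5.58681) = 0.000839787
  L_III = (1/(5.83·√(2π)))·exp(−(16.95−15.85)²/(2·5.83²)) = 0.068429·exp(-0.01780) = 0.0672219
Weight by the priors:
  π_I·L_I = 0.66 × 0.016331 = 0.0107784
  π_II·L_II = 0.16 × 0.000839787 = 0.000134366
  π_III·L_III = 0.18 × 0.0672219 = 0.0121
Denominator: 0.0107784 + 0.000134366 + 0.0121 = 0.0230128
P(Subgroup II | 16.95 ng/mL) = 0.000134366 / 0.0230128 ≈ 0.0058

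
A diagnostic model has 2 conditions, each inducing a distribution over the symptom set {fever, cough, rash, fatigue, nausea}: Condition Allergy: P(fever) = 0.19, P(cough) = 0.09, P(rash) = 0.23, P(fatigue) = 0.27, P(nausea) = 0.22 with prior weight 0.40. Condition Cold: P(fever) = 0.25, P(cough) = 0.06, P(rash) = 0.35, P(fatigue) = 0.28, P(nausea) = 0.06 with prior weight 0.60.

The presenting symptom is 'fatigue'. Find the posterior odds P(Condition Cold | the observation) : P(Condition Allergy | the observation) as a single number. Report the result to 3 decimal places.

Posterior odds = (w_i f_i(x)) / (w_j f_j(x)); the normalising sum cancels.
Component likelihoods at x = 'fatigue':
  f_Allergy = P(fatigue | comp) = 0.27
  f_Cold = P(fatigue | comp) = 0.28
Posterior odds = (w_Cold·f_Cold) / (w_Allergy·f_Allergy) = (0.60·0.28) / (0.40·0.27) = 0.168 / 0.108 ≈ 1.556

1.556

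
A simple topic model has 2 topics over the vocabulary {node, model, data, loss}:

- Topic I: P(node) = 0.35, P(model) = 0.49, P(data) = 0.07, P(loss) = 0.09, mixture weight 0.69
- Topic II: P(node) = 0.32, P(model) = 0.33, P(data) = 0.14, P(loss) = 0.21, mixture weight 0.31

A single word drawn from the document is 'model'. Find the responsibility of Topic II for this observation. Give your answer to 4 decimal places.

0.2323

The responsibility of component k is P(Z=k) f_k(x) divided by Σ_j P(Z=j) f_j(x).
Component likelihoods at x = 'model':
  f_I = 0.49
  f_II = 0.33
Unnormalised posteriors:
  P(Z=I)·f_I = 0.69 × 0.49 = 0.3381
  P(Z=II)·f_II = 0.31 × 0.33 = 0.1023
Evidence: 0.3381 + 0.1023 = 0.4404
P(Topic II | data) ≈ 0.2323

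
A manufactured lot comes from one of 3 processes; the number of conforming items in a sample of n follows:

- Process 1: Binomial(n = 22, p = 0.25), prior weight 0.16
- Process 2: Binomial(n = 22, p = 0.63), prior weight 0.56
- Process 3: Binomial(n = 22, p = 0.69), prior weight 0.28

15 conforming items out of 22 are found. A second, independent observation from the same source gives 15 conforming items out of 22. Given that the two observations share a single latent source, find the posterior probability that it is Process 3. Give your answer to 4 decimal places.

0.3915

Posterior ∝ prior × likelihood, so P(k | x) ∝ π_k f_k(x); normalise over all components.
Since both observations come from the same component, the likelihood for component k is f_k(x₁)·f_k(x₂).
  L_1 = [C(22,15)·0.25^15·0.75^7 = 170544·9.31323e-10·0.133484 = 2.12014e-05] × [2.12014e-05] = 4.49501e-10
  L_2 = [C(22,15)·0.63^15·0.37^7 = 170544·0.000977481·0.000949319 = 0.158255] × [0.158255] = 0.0250446
  L_3 = [C(22,15)·0.69^15·0.31^7 = 170544·0.00382592·0.000275126 = 0.179517] × [0.179517] = 0.0322262
Weight by the priors:
  π_1·L_1 = 0.16 × 4.49501e-10 = 7.19202e-11
  π_2·L_2 = 0.56 × 0.0250446 = 0.014025
  π_3·L_3 = 0.28 × 0.0322262 = 0.00902334
Normaliser: 7.19202e-11 + 0.014025 + 0.00902334 = 0.0230483
P(Process 3 | x₁,x₂) = 0.00902334 / 0.0230483 ≈ 0.3915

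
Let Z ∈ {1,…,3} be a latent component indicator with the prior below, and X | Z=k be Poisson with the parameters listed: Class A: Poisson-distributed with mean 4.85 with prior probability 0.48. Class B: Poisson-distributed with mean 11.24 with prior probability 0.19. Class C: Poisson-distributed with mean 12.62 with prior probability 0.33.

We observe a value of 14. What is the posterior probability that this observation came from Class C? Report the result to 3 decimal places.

The responsibility of component k is π_k f_k(x) divided by Σ_j π_j f_j(x).
Poisson probabilities:
  f_A = 0.000357806
  f_B = 0.0774194
  f_C = 0.0985431
Multiply by the mixture weights:
  π_A·f_A = 0.48 × 0.000357806 = 0.000171747
  π_B·f_B = 0.19 × 0.0774194 = 0.0147097
  π_C·f_C = 0.33 × 0.0985431 = 0.0325192
Marginal: 0.000171747 + 0.0147097 + 0.0325192 = 0.0474007
So the posterior for Class C is 0.0325192 / 0.0474007 ≈ 0.686.

0.686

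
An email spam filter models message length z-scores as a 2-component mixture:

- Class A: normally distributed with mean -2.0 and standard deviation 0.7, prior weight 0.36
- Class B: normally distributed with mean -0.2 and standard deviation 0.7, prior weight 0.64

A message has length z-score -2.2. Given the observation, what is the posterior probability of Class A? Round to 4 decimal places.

0.9697

P(component k | x) = π_k·f_k(x) / marginal(x), where marginal(x) = Σ_j π_j·f_j(x).
Component likelihoods at x = -2.2:
  f_A = (1/(0.7·√(2π)))·exp(−(-2.2−-2.0)²/(2·0.7²)) = 0.569918·exp(-0.04082) = 0.547124
  f_B = (1/(0.7·√(2π)))·exp(−(-2.2−-0.2)²/(2·0.7²)) = 0.569918·exp(-4.08163) = 0.00962014
Multiply by the mixture weights:
  π_A·f_A = 0.36 × 0.547124 = 0.196965
  π_B·f_B = 0.64 × 0.00962014 = 0.00615689
Sum: 0.196965 + 0.00615689 = 0.203122
P(Class A | -2.2) ≈ 0.9697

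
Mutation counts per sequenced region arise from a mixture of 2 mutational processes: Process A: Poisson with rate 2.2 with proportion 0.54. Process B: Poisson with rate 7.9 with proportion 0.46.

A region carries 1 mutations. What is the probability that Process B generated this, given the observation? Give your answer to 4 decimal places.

0.0101

Apply Bayes' rule: the posterior for each component is proportional to its prior times its likelihood at x.
Evaluate each component's likelihood at the observed value:
  f_A = e^(−2.2)·2.2^1/1! = 0.243767
  f_B = e^(−7.9)·7.9^1/1! = 0.00292887
Weight by the priors:
  w_A·f_A = 0.54 × 0.243767 = 0.131634
  w_B·f_B = 0.46 × 0.00292887 = 0.00134728
Denominator: 0.131634 + 0.00134728 = 0.132981
P(Process B | data) ≈ 0.0101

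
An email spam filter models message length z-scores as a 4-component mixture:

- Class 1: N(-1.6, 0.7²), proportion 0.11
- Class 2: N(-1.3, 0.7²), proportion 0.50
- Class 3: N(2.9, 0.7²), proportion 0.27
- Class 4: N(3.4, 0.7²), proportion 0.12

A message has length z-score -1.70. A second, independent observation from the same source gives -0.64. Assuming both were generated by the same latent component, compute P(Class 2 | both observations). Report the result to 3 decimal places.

0.865

The responsibility of component k is π_k f_k(x) divided by Σ_j π_j f_j(x).
Since both observations come from the same component, the likelihood for component k is f_k(x₁)·f_k(x₂).
  p_1 = [(1/(0.7·√(2π)))·exp(−(-1.70−-1.6)²/(2·0.7²)) = 0.569918·exp(-0.01020) = 0.564132] × [0.222535] = 0.125539
  p_2 = [(1/(0.7·√(2π)))·exp(−(-1.70−-1.3)²/(2·0.7²)) = 0.569918·exp(-0.16327) = 0.484068] × [0.365403] = 0.17688
  p_3 = [(1/(0.7·√(2π)))·exp(−(-1.70−2.9)²/(2·0.7²)) = 0.569918·exp(-21.59184) = 2.39109e-10] × [1.59345e-06] = 3.81008e-16
  p_4 = [(1/(0.7·√(2π)))·exp(−(-1.70−3.4)²/(2·0.7²)) = 0.569918·exp(-26.54082) = 1.69544e-12] × [3.3325e-08] = 5.65005e-20
Multiply by the mixture weights:
  π_1·p_1 = 0.11 × 0.125539 = 0.0138093
  π_2·p_2 = 0.50 × 0.17688 = 0.0884401
  π_3·p_3 = 0.27 × 3.81008e-16 = 1.02872e-16
  π_4·p_4 = 0.12 × 5.65005e-20 = 6.78006e-21
Normaliser: 0.0138093 + 0.0884401 + 1.02872e-16 + 6.78006e-21 = 0.102249
P(Class 2 | x₁, x₂) = 0.0884401 / 0.102249 ≈ 0.865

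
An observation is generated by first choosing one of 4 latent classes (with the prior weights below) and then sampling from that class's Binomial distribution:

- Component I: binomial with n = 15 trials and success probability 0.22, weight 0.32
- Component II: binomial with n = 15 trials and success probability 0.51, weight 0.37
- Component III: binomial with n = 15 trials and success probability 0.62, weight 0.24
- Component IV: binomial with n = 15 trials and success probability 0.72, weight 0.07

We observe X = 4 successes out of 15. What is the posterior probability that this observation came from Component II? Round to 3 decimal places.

0.165

P(component k | x) = P(Z=k)·f_k(x) / marginal(x), where marginal(x) = Σ_j P(Z=j)·f_j(x).
Binomial probabilities:
  L_I = 0.207905
  L_II = 0.0361052
  L_III = 0.00481193
  L_IV = 0.000304229
Weight by the priors:
  P(Z=I)·L_I = 0.32 × 0.207905 = 0.0665295
  P(Z=II)·L_II = 0.37 × 0.0361052 = 0.0133589
  P(Z=III)·L_III = 0.24 × 0.00481193 = 0.00115486
  P(Z=IV)·L_IV = 0.07 × 0.000304229 = 2.1296e-05
Sum: 0.0665295 + 0.0133589 + 0.00115486 + 2.1296e-05 = 0.0810646
So the posterior for Component II is 0.0133589 / 0.0810646 ≈ 0.165.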